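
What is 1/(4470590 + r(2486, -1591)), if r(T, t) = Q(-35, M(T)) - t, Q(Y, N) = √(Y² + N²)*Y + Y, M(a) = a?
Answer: 638878/2856073943513 + 85*√21389/2856073943513 ≈ 2.2804e-7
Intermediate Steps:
Q(Y, N) = Y + Y*√(N² + Y²) (Q(Y, N) = √(N² + Y²)*Y + Y = Y*√(N² + Y²) + Y = Y + Y*√(N² + Y²))
r(T, t) = -35 - t - 35*√(1225 + T²) (r(T, t) = -35*(1 + √(T² + (-35)²)) - t = -35*(1 + √(T² + 1225)) - t = -35*(1 + √(1225 + T²)) - t = (-35 - 35*√(1225 + T²)) - t = -35 - t - 35*√(1225 + T²))
1/(4470590 + r(2486, -1591)) = 1/(4470590 + (-35 - 1*(-1591) - 35*√(1225 + 2486²))) = 1/(4470590 + (-35 + 1591 - 35*√(1225 + 6180196))) = 1/(4470590 + (-35 + 1591 - 595*√21389)) = 1/(4470590 + (1556 - 595*√21389)) = 1/(4472146 - 595*√21389)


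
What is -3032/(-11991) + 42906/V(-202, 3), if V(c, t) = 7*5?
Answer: 73513138/59955 ≈ 1226.1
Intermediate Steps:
V(c, t) = 35
-3032/(-11991) + 42906/V(-202, 3) = -3032/(-11991) + 42906/35 = -3032*(-1/11991) + 42906*(1/35) = 3032/11991 + 42906/35 = 73513138/59955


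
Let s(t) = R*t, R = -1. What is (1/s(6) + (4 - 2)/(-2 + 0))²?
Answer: 49/36 ≈ 1.3611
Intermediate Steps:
s(t) = -t
(1/s(6) + (4 - 2)/(-2 + 0))² = (1/(-1*6) + (4 - 2)/(-2 + 0))² = (1/(-6) + 2/(-2))² = (-⅙ + 2*(-½))² = (-⅙ - 1)² = (-7/6)² = 49/36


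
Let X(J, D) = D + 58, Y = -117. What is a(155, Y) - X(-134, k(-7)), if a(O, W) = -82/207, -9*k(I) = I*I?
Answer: -10961/207 ≈ -52.952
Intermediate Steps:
k(I) = -I²/9 (k(I) = -I*I/9 = -I²/9)
a(O, W) = -82/207 (a(O, W) = -82*1/207 = -82/207)
X(J, D) = 58 + D
a(155, Y) - X(-134, k(-7)) = -82/207 - (58 - ⅑*(-7)²) = -82/207 - (58 - ⅑*49) = -82/207 - (58 - 49/9) = -82/207 - 1*473/9 = -82/207 - 473/9 = -10961/207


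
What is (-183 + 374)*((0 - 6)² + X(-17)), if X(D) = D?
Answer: 3629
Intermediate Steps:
(-183 + 374)*((0 - 6)² + X(-17)) = (-183 + 374)*((0 - 6)² - 17) = 191*((-6)² - 17) = 191*(36 - 17) = 191*19 = 3629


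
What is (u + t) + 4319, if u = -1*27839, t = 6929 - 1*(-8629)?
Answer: -7962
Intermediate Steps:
t = 15558 (t = 6929 + 8629 = 15558)
u = -27839
(u + t) + 4319 = (-27839 + 15558) + 4319 = -12281 + 4319 = -7962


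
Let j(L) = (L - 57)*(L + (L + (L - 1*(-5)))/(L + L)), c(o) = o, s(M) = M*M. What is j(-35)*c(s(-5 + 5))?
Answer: 0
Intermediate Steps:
s(M) = M²
j(L) = (-57 + L)*(L + (5 + 2*L)/(2*L)) (j(L) = (-57 + L)*(L + (L + (L + 5))/((2*L))) = (-57 + L)*(L + (L + (5 + L))*(1/(2*L))) = (-57 + L)*(L + (5 + 2*L)*(1/(2*L))) = (-57 + L)*(L + (5 + 2*L)/(2*L)))
j(-35)*c(s(-5 + 5)) = (-109/2 + (-35)² - 56*(-35) - 285/2/(-35))*(-5 + 5)² = (-109/2 + 1225 + 1960 - 285/2*(-1/35))*0² = (-109/2 + 1225 + 1960 + 57/14)*0 = (21942/7)*0 = 0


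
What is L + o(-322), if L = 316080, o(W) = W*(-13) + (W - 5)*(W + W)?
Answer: 530854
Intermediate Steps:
o(W) = -13*W + 2*W*(-5 + W) (o(W) = -13*W + (-5 + W)*(2*W) = -13*W + 2*W*(-5 + W))
L + o(-322) = 316080 - 322*(-23 + 2*(-322)) = 316080 - 322*(-23 - 644) = 316080 - 322*(-667) = 316080 + 214774 = 530854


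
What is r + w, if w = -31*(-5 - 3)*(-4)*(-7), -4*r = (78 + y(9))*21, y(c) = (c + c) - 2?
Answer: 12901/2 ≈ 6450.5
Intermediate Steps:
y(c) = -2 + 2*c (y(c) = 2*c - 2 = -2 + 2*c)
r = -987/2 (r = -(78 + (-2 + 2*9))*21/4 = -(78 + (-2 + 18))*21/4 = -(78 + 16)*21/4 = -47*21/2 = -1/4*1974 = -987/2 ≈ -493.50)
w = 6944 (w = -(-248)*(-4)*(-7) = -31*32*(-7) = -992*(-7) = 6944)
r + w = -987/2 + 6944 = 12901/2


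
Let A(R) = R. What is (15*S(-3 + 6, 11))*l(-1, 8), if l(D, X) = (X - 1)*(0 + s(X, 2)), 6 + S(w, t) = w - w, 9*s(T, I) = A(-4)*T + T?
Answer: 1680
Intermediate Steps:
s(T, I) = -T/3 (s(T, I) = (-4*T + T)/9 = (-3*T)/9 = -T/3)
S(w, t) = -6 (S(w, t) = -6 + (w - w) = -6 + 0 = -6)
l(D, X) = -X*(-1 + X)/3 (l(D, X) = (X - 1)*(0 - X/3) = (-1 + X)*(-X/3) = -X*(-1 + X)/3)
(15*S(-3 + 6, 11))*l(-1, 8) = (15*(-6))*((⅓)*8*(1 - 1*8)) = -30*8*(1 - 8) = -30*8*(-7) = -90*(-56/3) = 1680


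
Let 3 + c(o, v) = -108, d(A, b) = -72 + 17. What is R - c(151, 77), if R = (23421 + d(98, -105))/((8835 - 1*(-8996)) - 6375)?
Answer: 647491/5728 ≈ 113.04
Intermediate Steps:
d(A, b) = -55
c(o, v) = -111 (c(o, v) = -3 - 108 = -111)
R = 11683/5728 (R = (23421 - 55)/((8835 - 1*(-8996)) - 6375) = 23366/((8835 + 8996) - 6375) = 23366/(17831 - 6375) = 23366/11456 = 23366*(1/11456) = 11683/5728 ≈ 2.0396)
R - c(151, 77) = 11683/5728 - 1*(-111) = 11683/5728 + 111 = 647491/5728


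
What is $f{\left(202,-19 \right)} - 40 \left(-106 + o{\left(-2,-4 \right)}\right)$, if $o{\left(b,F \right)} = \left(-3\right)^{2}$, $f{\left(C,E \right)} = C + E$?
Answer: $4063$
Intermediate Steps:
$o{\left(b,F \right)} = 9$
$f{\left(202,-19 \right)} - 40 \left(-106 + o{\left(-2,-4 \right)}\right) = \left(202 - 19\right) - 40 \left(-106 + 9\right) = 183 - -3880 = 183 + 3880 = 4063$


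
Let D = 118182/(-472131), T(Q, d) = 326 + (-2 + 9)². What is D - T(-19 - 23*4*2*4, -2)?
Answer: -59055769/157377 ≈ -375.25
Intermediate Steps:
T(Q, d) = 375 (T(Q, d) = 326 + 7² = 326 + 49 = 375)
D = -39394/157377 (D = 118182*(-1/472131) = -39394/157377 ≈ -0.25032)
D - T(-19 - 23*4*2*4, -2) = -39394/157377 - 1*375 = -39394/157377 - 375 = -59055769/157377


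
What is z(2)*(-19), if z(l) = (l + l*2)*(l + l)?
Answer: -456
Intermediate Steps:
z(l) = 6*l**2 (z(l) = (l + 2*l)*(2*l) = (3*l)*(2*l) = 6*l**2)
z(2)*(-19) = (6*2**2)*(-19) = (6*4)*(-19) = 24*(-19) = -456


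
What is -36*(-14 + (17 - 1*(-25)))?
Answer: -1008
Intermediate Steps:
-36*(-14 + (17 - 1*(-25))) = -36*(-14 + (17 + 25)) = -36*(-14 + 42) = -36*28 = -1008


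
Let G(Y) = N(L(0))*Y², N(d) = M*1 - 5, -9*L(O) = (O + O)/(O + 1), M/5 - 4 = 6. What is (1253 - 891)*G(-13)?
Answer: 2753010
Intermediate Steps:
M = 50 (M = 20 + 5*6 = 20 + 30 = 50)
L(O) = -2*O/(9*(1 + O)) (L(O) = -(O + O)/(9*(O + 1)) = -2*O/(9*(1 + O)))
N(d) = 45 (N(d) = 50*1 - 5 = 50 - 5 = 45)
G(Y) = 45*Y²
(1253 - 891)*G(-13) = (1253 - 891)*(45*(-13)²) = 362*(45*169) = 362*7605 = 2753010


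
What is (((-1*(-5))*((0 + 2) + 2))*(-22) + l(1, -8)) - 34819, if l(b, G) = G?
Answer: -35267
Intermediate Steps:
(((-1*(-5))*((0 + 2) + 2))*(-22) + l(1, -8)) - 34819 = (((-1*(-5))*((0 + 2) + 2))*(-22) - 8) - 34819 = ((5*(2 + 2))*(-22) - 8) - 34819 = ((5*4)*(-22) - 8) - 34819 = (20*(-22) - 8) - 34819 = (-440 - 8) - 34819 = -448 - 34819 = -35267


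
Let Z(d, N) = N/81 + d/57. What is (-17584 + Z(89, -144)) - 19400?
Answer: -6324301/171 ≈ -36984.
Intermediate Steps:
Z(d, N) = d/57 + N/81 (Z(d, N) = N*(1/81) + d*(1/57) = N/81 + d/57 = d/57 + N/81)
(-17584 + Z(89, -144)) - 19400 = (-17584 + ((1/57)*89 + (1/81)*(-144))) - 19400 = (-17584 + (89/57 - 16/9)) - 19400 = (-17584 - 37/171) - 19400 = -3006901/171 - 19400 = -6324301/171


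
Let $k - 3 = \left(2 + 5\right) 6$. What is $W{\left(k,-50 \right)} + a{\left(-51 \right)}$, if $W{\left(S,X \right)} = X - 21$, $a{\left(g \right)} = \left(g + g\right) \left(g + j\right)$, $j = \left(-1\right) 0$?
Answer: $5131$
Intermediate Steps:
$j = 0$
$a{\left(g \right)} = 2 g^{2}$ ($a{\left(g \right)} = \left(g + g\right) \left(g + 0\right) = 2 g g = 2 g^{2}$)
$k = 45$ ($k = 3 + \left(2 + 5\right) 6 = 3 + 7 \cdot 6 = 3 + 42 = 45$)
$W{\left(S,X \right)} = -21 + X$
$W{\left(k,-50 \right)} + a{\left(-51 \right)} = \left(-21 - 50\right) + 2 \left(-51\right)^{2} = -71 + 2 \cdot 2601 = -71 + 5202 = 5131$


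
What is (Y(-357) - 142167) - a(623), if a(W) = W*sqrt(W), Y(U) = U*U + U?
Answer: -15075 - 623*sqrt(623) ≈ -30625.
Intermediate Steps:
Y(U) = U + U**2 (Y(U) = U**2 + U = U + U**2)
a(W) = W**(3/2)
(Y(-357) - 142167) - a(623) = (-357*(1 - 357) - 142167) - 623**(3/2) = (-357*(-356) - 142167) - 623*sqrt(623) = (127092 - 142167) - 623*sqrt(623) = -15075 - 623*sqrt(623)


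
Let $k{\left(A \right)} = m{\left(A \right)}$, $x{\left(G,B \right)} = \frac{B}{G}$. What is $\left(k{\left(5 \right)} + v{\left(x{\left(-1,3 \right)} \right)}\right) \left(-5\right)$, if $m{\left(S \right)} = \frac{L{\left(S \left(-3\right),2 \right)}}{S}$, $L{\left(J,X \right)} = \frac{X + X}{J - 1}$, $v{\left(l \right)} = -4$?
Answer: $\frac{81}{4} \approx 20.25$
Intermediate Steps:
$L{\left(J,X \right)} = \frac{2 X}{-1 + J}$
$m{\left(S \right)} = \frac{4}{S \left(-1 - 3 S\right)}$ ($m{\left(S \right)} = \frac{2 \cdot 2 \frac{1}{-1 + S \left(-3\right)}}{S} = \frac{2 \cdot 2 \frac{1}{-1 - 3 S}}{S} = \frac{4 \frac{1}{-1 - 3 S}}{S} = \frac{4}{S \left(-1 - 3 S\right)}$)
$k{\left(A \right)} = - \frac{4}{A \left(1 + 3 A\right)}$
$\left(k{\left(5 \right)} + v{\left(x{\left(-1,3 \right)} \right)}\right) \left(-5\right) = \left(- \frac{4}{5 \left(1 + 3 \cdot 5\right)} - 4\right) \left(-5\right) = \left(\left(-4\right) \frac{1}{5} \frac{1}{1 + 15} - 4\right) \left(-5\right) = \left(\left(-4\right) \frac{1}{5} \cdot \frac{1}{16} - 4\right) \left(-5\right) = \left(- \frac{1}{20} - 4\right) \left(-5\right) = \left(- \frac{81}{20}\right) \left(-5\right) = \frac{81}{4}$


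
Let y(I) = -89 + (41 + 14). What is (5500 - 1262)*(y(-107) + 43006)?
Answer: 182115336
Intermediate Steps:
y(I) = -34 (y(I) = -89 + 55 = -34)
(5500 - 1262)*(y(-107) + 43006) = (5500 - 1262)*(-34 + 43006) = 4238*42972 = 182115336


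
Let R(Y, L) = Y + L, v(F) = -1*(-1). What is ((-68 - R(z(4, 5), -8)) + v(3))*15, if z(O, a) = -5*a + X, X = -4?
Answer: -450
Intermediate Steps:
z(O, a) = -4 - 5*a (z(O, a) = -5*a - 4 = -4 - 5*a)
v(F) = 1
R(Y, L) = L + Y
((-68 - R(z(4, 5), -8)) + v(3))*15 = ((-68 - (-8 + (-4 - 5*5))) + 1)*15 = ((-68 - (-8 + (-4 - 25))) + 1)*15 = ((-68 - (-8 - 29)) + 1)*15 = ((-68 - 1*(-37)) + 1)*15 = ((-68 + 37) + 1)*15 = (-31 + 1)*15 = -30*15 = -450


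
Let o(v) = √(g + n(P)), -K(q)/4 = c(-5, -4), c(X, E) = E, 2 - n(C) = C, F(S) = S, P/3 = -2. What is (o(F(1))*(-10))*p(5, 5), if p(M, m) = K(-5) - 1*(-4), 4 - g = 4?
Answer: -400*√2 ≈ -565.69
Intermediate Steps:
P = -6 (P = 3*(-2) = -6)
n(C) = 2 - C
g = 0 (g = 4 - 1*4 = 4 - 4 = 0)
K(q) = 16 (K(q) = -4*(-4) = 16)
o(v) = 2*√2 (o(v) = √(0 + (2 - 1*(-6))) = √(0 + (2 + 6)) = √(0 + 8) = √8 = 2*√2)
p(M, m) = 20 (p(M, m) = 16 - 1*(-4) = 16 + 4 = 20)
(o(F(1))*(-10))*p(5, 5) = ((2*√2)*(-10))*20 = -20*√2*20 = -400*√2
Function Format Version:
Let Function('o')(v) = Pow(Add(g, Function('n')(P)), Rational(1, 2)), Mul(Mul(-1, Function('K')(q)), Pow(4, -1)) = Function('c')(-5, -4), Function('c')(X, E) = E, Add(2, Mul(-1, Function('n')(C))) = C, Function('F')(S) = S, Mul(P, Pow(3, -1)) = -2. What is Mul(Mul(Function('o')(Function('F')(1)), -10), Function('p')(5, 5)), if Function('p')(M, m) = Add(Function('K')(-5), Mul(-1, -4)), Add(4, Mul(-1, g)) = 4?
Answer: Mul(-400, Pow(2, Rational(1, 2))) ≈ -565.69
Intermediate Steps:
P = -6 (P = Mul(3, -2) = -6)
Function('n')(C) = Add(2, Mul(-1, C))
g = 0 (g = Add(4, Mul(-1, 4)) = Add(4, -4) = 0)
Function('K')(q) = 16 (Function('K')(q) = Mul(-4, -4) = 16)
Function('o')(v) = Mul(2, Pow(2, Rational(1, 2))) (Function('o')(v) = Pow(Add(0, Add(2, Mul(-1, -6))), Rational(1, 2)) = Pow(Add(0, Add(2, 6)), Rational(1, 2)) = Pow(Add(0, 8), Rational(1, 2)) = Pow(8, Rational(1, 2)) = Mul(2, Pow(2, Rational(1, 2))))
Function('p')(M, m) = 20 (Function('p')(M, m) = Add(16, Mul(-1, -4)) = Add(16, 4) = 20)
Mul(Mul(Function('o')(Function('F')(1)), -10), Function('p')(5, 5)) = Mul(Mul(Mul(2, Pow(2, Rational(1, 2))), -10), 20) = Mul(Mul(-20, Pow(2, Rational(1, 2))), 20) = Mul(-400, Pow(2, Rational(1, 2)))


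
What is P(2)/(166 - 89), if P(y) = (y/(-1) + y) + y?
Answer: 2/77 ≈ 0.025974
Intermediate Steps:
P(y) = y (P(y) = (y*(-1) + y) + y = (-y + y) + y = 0 + y = y)
P(2)/(166 - 89) = 2/(166 - 89) = 2/77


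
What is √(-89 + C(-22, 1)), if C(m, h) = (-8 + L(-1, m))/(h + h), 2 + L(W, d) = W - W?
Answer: I*√94 ≈ 9.6954*I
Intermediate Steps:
L(W, d) = -2 (L(W, d) = -2 + (W - W) = -2 + 0 = -2)
C(m, h) = -5/h (C(m, h) = (-8 - 2)/(h + h) = -10*1/(2*h) = -5/h)
√(-89 + C(-22, 1)) = √(-89 - 5/1) = √(-89 - 5*1) = √(-89 - 5) = √(-94) = I*√94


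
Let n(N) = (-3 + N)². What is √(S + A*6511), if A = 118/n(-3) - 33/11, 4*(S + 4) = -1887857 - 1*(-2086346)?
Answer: 7*√37783/6 ≈ 226.77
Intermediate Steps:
S = 198473/4 (S = -4 + (-1887857 - 1*(-2086346))/4 = -4 + (-1887857 + 2086346)/4 = -4 + (¼)*198489 = -4 + 198489/4 = 198473/4 ≈ 49618.)
A = 5/18 (A = 118/((-3 - 3)²) - 33/11 = 118/((-6)²) - 33*1/11 = 118/36 - 3 = 118*(1/36) - 3 = 59/18 - 3 = 5/18 ≈ 0.27778)
√(S + A*6511) = √(198473/4 + (5/18)*6511) = √(198473/4 + 32555/18) = √(1851367/36) = 7*√37783/6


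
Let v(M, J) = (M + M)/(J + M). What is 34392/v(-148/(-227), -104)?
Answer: -100854540/37 ≈ -2.7258e+6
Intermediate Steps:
v(M, J) = 2*M/(J + M) (v(M, J) = (2*M)/(J + M) = 2*M/(J + M))
34392/v(-148/(-227), -104) = 34392/((2*(-148/(-227))/(-104 - 148/(-227)))) = 34392/((2*(-148*(-1/227))/(-104 - 148*(-1/227)))) = 34392/((2*(148/227)/(-104 + 148/227))) = 34392/((2*(148/227)/(-23460/227))) = 34392/((2*(148/227)*(-227/23460))) = 34392/(-74/5865) = 34392*(-5865/74) = -100854540/37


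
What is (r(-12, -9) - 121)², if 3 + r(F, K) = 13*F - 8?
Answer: 82944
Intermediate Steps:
r(F, K) = -11 + 13*F (r(F, K) = -3 + (13*F - 8) = -3 + (-8 + 13*F) = -11 + 13*F)
(r(-12, -9) - 121)² = ((-11 + 13*(-12)) - 121)² = ((-11 - 156) - 121)² = (-167 - 121)² = (-288)² = 82944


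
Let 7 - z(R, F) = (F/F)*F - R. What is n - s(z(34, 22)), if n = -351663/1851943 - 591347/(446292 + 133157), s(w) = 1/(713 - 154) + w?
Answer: -932663776579902/46143580334501 ≈ -20.212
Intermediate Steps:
z(R, F) = 7 + R - F (z(R, F) = 7 - ((F/F)*F - R) = 7 - (1*F - R) = 7 - (F - R) = 7 + (R - F) = 7 + R - F)
s(w) = 1/559 + w
n = -1298911710908/1073106519407 (n = -351663*1/1851943 - 591347/579449 = -351663/1851943 - 591347*1/579449 = -351663/1851943 - 591347/579449 = -1298911710908/1073106519407 ≈ -1.2104)
n - s(z(34, 22)) = -1298911710908/1073106519407 - (1/559 + (7 + 34 - 1*22)) = -1298911710908/1073106519407 - (1/559 + (7 + 34 - 22)) = -1298911710908/1073106519407 - (1/559 + 19) = -1298911710908/1073106519407 - 1*10622/559 = -1298911710908/1073106519407 - 10622/559 = -932663776579902/46143580334501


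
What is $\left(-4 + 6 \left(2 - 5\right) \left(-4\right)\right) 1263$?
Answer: $85884$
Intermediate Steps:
$\left(-4 + 6 \left(2 - 5\right) \left(-4\right)\right) 1263 = \left(-4 + 6 \left(-3\right) \left(-4\right)\right) 1263 = \left(-4 - -72\right) 1263 = \left(-4 + 72\right) 1263 = 68 \cdot 1263 = 85884$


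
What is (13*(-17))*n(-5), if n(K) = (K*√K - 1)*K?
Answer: -1105 - 5525*I*√5 ≈ -1105.0 - 12354.0*I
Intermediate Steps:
n(K) = K*(-1 + K^(3/2)) (n(K) = (K^(3/2) - 1)*K = (-1 + K^(3/2))*K = K*(-1 + K^(3/2)))
(13*(-17))*n(-5) = (13*(-17))*((-5)^(5/2) - 1*(-5)) = -221*(25*I*√5 + 5) = -221*(5 + 25*I*√5) = -1105 - 5525*I*√5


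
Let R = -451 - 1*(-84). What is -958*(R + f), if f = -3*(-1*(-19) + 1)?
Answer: 409066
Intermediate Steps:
f = -60 (f = -3*(19 + 1) = -3*20 = -60)
R = -367 (R = -451 + 84 = -367)
-958*(R + f) = -958*(-367 - 60) = -958*(-427) = 409066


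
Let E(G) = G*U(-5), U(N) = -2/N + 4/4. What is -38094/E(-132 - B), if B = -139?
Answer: -27210/7 ≈ -3887.1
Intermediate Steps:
U(N) = 1 - 2/N (U(N) = -2/N + 4*(¼) = -2/N + 1 = 1 - 2/N)
E(G) = 7*G/5 (E(G) = G*((-2 - 5)/(-5)) = G*(-⅕*(-7)) = G*(7/5) = 7*G/5)
-38094/E(-132 - B) = -38094*5/(7*(-132 - 1*(-139))) = -38094*5/(7*(-132 + 139)) = -38094/((7/5)*7) = -38094/49/5 = -38094*5/49 = -27210/7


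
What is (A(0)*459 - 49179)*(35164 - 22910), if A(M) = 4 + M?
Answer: -580141122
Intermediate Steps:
(A(0)*459 - 49179)*(35164 - 22910) = ((4 + 0)*459 - 49179)*(35164 - 22910) = (4*459 - 49179)*12254 = (1836 - 49179)*12254 = -47343*12254 = -580141122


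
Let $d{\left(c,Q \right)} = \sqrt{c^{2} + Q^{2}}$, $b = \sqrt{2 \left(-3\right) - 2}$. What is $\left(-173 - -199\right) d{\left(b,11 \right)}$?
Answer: $26 \sqrt{113} \approx 276.38$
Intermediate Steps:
$b = 2 i \sqrt{2}$ ($b = \sqrt{-6 - 2} = \sqrt{-8} = 2 i \sqrt{2} \approx 2.8284 i$)
$d{\left(c,Q \right)} = \sqrt{Q^{2} + c^{2}}$
$\left(-173 - -199\right) d{\left(b,11 \right)} = \left(-173 - -199\right) \sqrt{11^{2} + \left(2 i \sqrt{2}\right)^{2}} = \left(-173 + 199\right) \sqrt{121 - 8} = 26 \sqrt{113}$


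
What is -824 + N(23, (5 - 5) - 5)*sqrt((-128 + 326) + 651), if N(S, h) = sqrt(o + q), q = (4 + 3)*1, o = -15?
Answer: -824 + 2*I*sqrt(1698) ≈ -824.0 + 82.414*I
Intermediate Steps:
q = 7 (q = 7*1 = 7)
N(S, h) = 2*I*sqrt(2) (N(S, h) = sqrt(-15 + 7) = sqrt(-8) = 2*I*sqrt(2))
-824 + N(23, (5 - 5) - 5)*sqrt((-128 + 326) + 651) = -824 + (2*I*sqrt(2))*sqrt((-128 + 326) + 651) = -824 + (2*I*sqrt(2))*sqrt(198 + 651) = -824 + (2*I*sqrt(2))*sqrt(849) = -824 + 2*I*sqrt(1698)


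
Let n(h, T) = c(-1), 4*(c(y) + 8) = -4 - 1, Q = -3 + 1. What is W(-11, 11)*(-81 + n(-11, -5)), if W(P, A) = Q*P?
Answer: -3971/2 ≈ -1985.5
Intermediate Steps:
Q = -2
c(y) = -37/4 (c(y) = -8 + (-4 - 1)/4 = -8 + (1/4)*(-5) = -8 - 5/4 = -37/4)
W(P, A) = -2*P
n(h, T) = -37/4
W(-11, 11)*(-81 + n(-11, -5)) = (-2*(-11))*(-81 - 37/4) = 22*(-361/4) = -3971/2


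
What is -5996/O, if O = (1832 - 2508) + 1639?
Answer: -5996/963 ≈ -6.2264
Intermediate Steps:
O = 963 (O = -676 + 1639 = 963)
-5996/O = -5996/963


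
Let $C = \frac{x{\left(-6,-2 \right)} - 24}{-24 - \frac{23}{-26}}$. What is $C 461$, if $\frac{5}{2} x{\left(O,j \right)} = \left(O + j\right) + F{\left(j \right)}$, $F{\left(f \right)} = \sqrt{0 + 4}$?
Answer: $\frac{1582152}{3005} \approx 526.51$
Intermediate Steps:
$F{\left(f \right)} = 2$ ($F{\left(f \right)} = \sqrt{4} = 2$)
$x{\left(O,j \right)} = \frac{4}{5} + \frac{2 O}{5} + \frac{2 j}{5}$ ($x{\left(O,j \right)} = \frac{2 \left(\left(O + j\right) + 2\right)}{5} = \frac{2 \left(2 + O + j\right)}{5} = \frac{4}{5} + \frac{2 O}{5} + \frac{2 j}{5}$)
$C = \frac{3432}{3005}$ ($C = \frac{\left(\frac{4}{5} + \frac{2}{5} \left(-6\right) + \frac{2}{5} \left(-2\right)\right) - 24}{-24 - \frac{23}{-26}} = \frac{\left(\frac{4}{5} - \frac{12}{5} - \frac{4}{5}\right) - 24}{-24 - - \frac{23}{26}} = \frac{- \frac{12}{5} - 24}{-24 + \frac{23}{26}} = - \frac{132}{5 \left(- \frac{601}{26}\right)} = \left(- \frac{132}{5}\right) \left(- \frac{26}{601}\right) = \frac{3432}{3005} \approx 1.1421$)
$C 461 = \frac{3432}{3005} \cdot 461 = \frac{1582152}{3005}$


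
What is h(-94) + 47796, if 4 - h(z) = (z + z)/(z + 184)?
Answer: 2151094/45 ≈ 47802.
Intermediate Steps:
h(z) = 4 - 2*z/(184 + z) (h(z) = 4 - (z + z)/(z + 184) = 4 - 2*z/(184 + z))
h(-94) + 47796 = 2*(368 - 94)/(184 - 94) + 47796 = 2*274/90 + 47796 = 2*(1/90)*274 + 47796 = 274/45 + 47796 = 2151094/45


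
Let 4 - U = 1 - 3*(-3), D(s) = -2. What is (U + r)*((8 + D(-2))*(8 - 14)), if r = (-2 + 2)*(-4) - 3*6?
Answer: 864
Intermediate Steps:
U = -6 (U = 4 - (1 - 3*(-3)) = 4 - (1 + 9) = 4 - 1*10 = 4 - 10 = -6)
r = -18 (r = 0*(-4) - 18 = 0 - 18 = -18)
(U + r)*((8 + D(-2))*(8 - 14)) = (-6 - 18)*((8 - 2)*(8 - 14)) = -144*(-6) = -24*(-36) = 864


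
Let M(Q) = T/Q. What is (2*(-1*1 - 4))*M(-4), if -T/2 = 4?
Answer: -20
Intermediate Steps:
T = -8 (T = -2*4 = -8)
M(Q) = -8/Q
(2*(-1*1 - 4))*M(-4) = (2*(-1*1 - 4))*(-8/(-4)) = (2*(-1 - 4))*(-8*(-¼)) = (2*(-5))*2 = -10*2 = -20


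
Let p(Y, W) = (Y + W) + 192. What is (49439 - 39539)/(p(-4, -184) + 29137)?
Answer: 9900/29141 ≈ 0.33973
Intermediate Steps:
p(Y, W) = 192 + W + Y (p(Y, W) = (W + Y) + 192 = 192 + W + Y)
(49439 - 39539)/(p(-4, -184) + 29137) = (49439 - 39539)/((192 - 184 - 4) + 29137) = 9900/(4 + 29137) = 9900/29141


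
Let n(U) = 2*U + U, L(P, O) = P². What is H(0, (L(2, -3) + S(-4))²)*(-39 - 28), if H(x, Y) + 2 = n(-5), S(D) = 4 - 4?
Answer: 1139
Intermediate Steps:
S(D) = 0
n(U) = 3*U
H(x, Y) = -17 (H(x, Y) = -2 + 3*(-5) = -2 - 15 = -17)
H(0, (L(2, -3) + S(-4))²)*(-39 - 28) = -17*(-39 - 28) = -17*(-67) = 1139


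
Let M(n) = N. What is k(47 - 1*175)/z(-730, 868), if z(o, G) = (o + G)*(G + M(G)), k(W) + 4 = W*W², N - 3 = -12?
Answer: -349526/19757 ≈ -17.691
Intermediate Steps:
N = -9 (N = 3 - 12 = -9)
M(n) = -9
k(W) = -4 + W³ (k(W) = -4 + W*W² = -4 + W³)
z(o, G) = (-9 + G)*(G + o) (z(o, G) = (o + G)*(G - 9) = (G + o)*(-9 + G) = (-9 + G)*(G + o))
k(47 - 1*175)/z(-730, 868) = (-4 + (47 - 1*175)³)/(868² - 9*868 - 9*(-730) + 868*(-730)) = (-4 + (47 - 175)³)/(753424 - 7812 + 6570 - 633640) = (-4 + (-128)³)/118542 = (-4 - 2097152)*(1/118542) = -2097156*1/118542 = -349526/19757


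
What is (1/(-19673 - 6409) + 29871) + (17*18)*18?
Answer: 922755077/26082 ≈ 35379.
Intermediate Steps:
(1/(-19673 - 6409) + 29871) + (17*18)*18 = (1/(-26082) + 29871) + 306*18 = (-1/26082 + 29871) + 5508 = 779095421/26082 + 5508 = 922755077/26082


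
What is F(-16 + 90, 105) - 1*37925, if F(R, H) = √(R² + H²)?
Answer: -37925 + √16501 ≈ -37797.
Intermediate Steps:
F(R, H) = √(H² + R²)
F(-16 + 90, 105) - 1*37925 = √(105² + (-16 + 90)²) - 1*37925 = √(11025 + 74²) - 37925 = √(11025 + 5476) - 37925 = √16501 - 37925 = -37925 + √16501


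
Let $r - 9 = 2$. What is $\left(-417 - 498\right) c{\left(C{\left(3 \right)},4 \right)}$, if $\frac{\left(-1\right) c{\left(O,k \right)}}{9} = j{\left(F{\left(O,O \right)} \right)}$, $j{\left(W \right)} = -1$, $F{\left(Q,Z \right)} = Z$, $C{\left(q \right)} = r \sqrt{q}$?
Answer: $-8235$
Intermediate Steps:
$r = 11$ ($r = 9 + 2 = 11$)
$C{\left(q \right)} = 11 \sqrt{q}$
$c{\left(O,k \right)} = 9$ ($c{\left(O,k \right)} = \left(-9\right) \left(-1\right) = 9$)
$\left(-417 - 498\right) c{\left(C{\left(3 \right)},4 \right)} = \left(-417 - 498\right) 9 = \left(-915\right) 9 = -8235$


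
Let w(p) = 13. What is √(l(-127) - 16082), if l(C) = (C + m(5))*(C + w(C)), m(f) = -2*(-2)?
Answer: 2*I*√515 ≈ 45.387*I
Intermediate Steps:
m(f) = 4
l(C) = (4 + C)*(13 + C) (l(C) = (C + 4)*(C + 13) = (4 + C)*(13 + C))
√(l(-127) - 16082) = √((52 + (-127)² + 17*(-127)) - 16082) = √((52 + 16129 - 2159) - 16082) = √(14022 - 16082) = √(-2060) = 2*I*√515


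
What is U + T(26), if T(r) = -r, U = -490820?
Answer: -490846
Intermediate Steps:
U + T(26) = -490820 - 1*26 = -490820 - 26 = -490846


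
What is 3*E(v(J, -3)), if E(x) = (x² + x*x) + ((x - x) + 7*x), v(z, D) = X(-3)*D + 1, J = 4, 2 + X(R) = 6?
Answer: 495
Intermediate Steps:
X(R) = 4 (X(R) = -2 + 6 = 4)
v(z, D) = 1 + 4*D (v(z, D) = 4*D + 1 = 1 + 4*D)
E(x) = 2*x² + 7*x (E(x) = (x² + x²) + (0 + 7*x) = 2*x² + 7*x)
3*E(v(J, -3)) = 3*((1 + 4*(-3))*(7 + 2*(1 + 4*(-3)))) = 3*((1 - 12)*(7 + 2*(1 - 12))) = 3*(-11*(7 + 2*(-11))) = 3*(-11*(7 - 22)) = 3*(-11*(-15)) = 3*165 = 495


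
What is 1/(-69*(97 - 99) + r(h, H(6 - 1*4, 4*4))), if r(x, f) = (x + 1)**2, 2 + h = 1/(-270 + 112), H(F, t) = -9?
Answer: 24964/3470313 ≈ 0.0071936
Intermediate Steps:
h = -317/158 (h = -2 + 1/(-270 + 112) = -2 + 1/(-158) = -2 - 1/158 = -317/158 ≈ -2.0063)
r(x, f) = (1 + x)**2
1/(-69*(97 - 99) + r(h, H(6 - 1*4, 4*4))) = 1/(-69*(97 - 99) + (1 - 317/158)**2) = 1/(-69*(-2) + (-159/158)**2) = 1/(138 + 25281/24964) = 1/(3470313/24964) = 24964/3470313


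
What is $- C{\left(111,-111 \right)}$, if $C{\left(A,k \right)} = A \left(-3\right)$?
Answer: $333$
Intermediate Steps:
$C{\left(A,k \right)} = - 3 A$
$- C{\left(111,-111 \right)} = - \left(-3\right) 111 = \left(-1\right) \left(-333\right) = 333$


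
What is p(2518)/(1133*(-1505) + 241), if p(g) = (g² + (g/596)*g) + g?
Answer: -946668539/254033676 ≈ -3.7265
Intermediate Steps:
p(g) = g + 597*g²/596 (p(g) = (g² + (g*(1/596))*g) + g = (g² + (g/596)*g) + g = (g² + g²/596) + g = 597*g²/596 + g = g + 597*g²/596)
p(2518)/(1133*(-1505) + 241) = ((1/596)*2518*(596 + 597*2518))/(1133*(-1505) + 241) = ((1/596)*2518*(596 + 1503246))/(-1705165 + 241) = ((1/596)*2518*1503842)/(-1704924) = (946668539/149)*(-1/1704924) = -946668539/254033676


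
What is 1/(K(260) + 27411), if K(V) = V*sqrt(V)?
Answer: 27411/733786921 - 520*sqrt(65)/733786921 ≈ 3.1642e-5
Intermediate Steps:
K(V) = V**(3/2)
1/(K(260) + 27411) = 1/(260**(3/2) + 27411) = 1/(520*sqrt(65) + 27411) = 1/(27411 + 520*sqrt(65))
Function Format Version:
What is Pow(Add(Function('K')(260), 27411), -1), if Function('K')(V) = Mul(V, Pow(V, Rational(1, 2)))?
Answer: Add(Rational(27411, 733786921), Mul(Rational(-520, 733786921), Pow(65, Rational(1, 2)))) ≈ 3.1642e-5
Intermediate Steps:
Function('K')(V) = Pow(V, Rational(3, 2))
Pow(Add(Function('K')(260), 27411), -1) = Pow(Add(Pow(260, Rational(3, 2)), 27411), -1) = Pow(Add(Mul(520, Pow(65, Rational(1, 2))), 27411), -1) = Pow(Add(27411, Mul(520, Pow(65, Rational(1, 2)))), -1)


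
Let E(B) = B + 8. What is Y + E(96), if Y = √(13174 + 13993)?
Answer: 104 + √27167 ≈ 268.82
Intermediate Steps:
E(B) = 8 + B
Y = √27167 ≈ 164.82
Y + E(96) = √27167 + (8 + 96) = √27167 + 104 = 104 + √27167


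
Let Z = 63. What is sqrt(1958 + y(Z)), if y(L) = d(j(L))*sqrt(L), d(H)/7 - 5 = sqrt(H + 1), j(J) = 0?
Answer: sqrt(1958 + 126*sqrt(7)) ≈ 47.868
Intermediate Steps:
d(H) = 35 + 7*sqrt(1 + H) (d(H) = 35 + 7*sqrt(H + 1) = 35 + 7*sqrt(1 + H))
y(L) = 42*sqrt(L) (y(L) = (35 + 7*sqrt(1 + 0))*sqrt(L) = (35 + 7*sqrt(1))*sqrt(L) = (35 + 7*1)*sqrt(L) = (35 + 7)*sqrt(L) = 42*sqrt(L))
sqrt(1958 + y(Z)) = sqrt(1958 + 42*sqrt(63)) = sqrt(1958 + 42*(3*sqrt(7))) = sqrt(1958 + 126*sqrt(7))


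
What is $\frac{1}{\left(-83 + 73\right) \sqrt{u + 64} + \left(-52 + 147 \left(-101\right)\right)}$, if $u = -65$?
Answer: $- \frac{14899}{221980301} + \frac{10 i}{221980301} \approx -6.7119 \cdot 10^{-5} + 4.5049 \cdot 10^{-8} i$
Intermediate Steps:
$\frac{1}{\left(-83 + 73\right) \sqrt{u + 64} + \left(-52 + 147 \left(-101\right)\right)} = \frac{1}{\left(-83 + 73\right) \sqrt{-65 + 64} + \left(-52 + 147 \left(-101\right)\right)} = \frac{1}{- 10 \sqrt{-1} - 14899} = \frac{1}{- 10 i - 14899} = \frac{1}{-14899 - 10 i} = \frac{-14899 + 10 i}{221980301}$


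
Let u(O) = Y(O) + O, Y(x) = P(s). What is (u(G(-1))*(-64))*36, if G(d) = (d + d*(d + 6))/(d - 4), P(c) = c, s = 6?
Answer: -82944/5 ≈ -16589.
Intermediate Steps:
Y(x) = 6
G(d) = (d + d*(6 + d))/(-4 + d)
u(O) = 6 + O
(u(G(-1))*(-64))*36 = ((6 - (7 - 1)/(-4 - 1))*(-64))*36 = ((6 - 1*6/(-5))*(-64))*36 = ((6 - 1*(-⅕)*6)*(-64))*36 = ((6 + 6/5)*(-64))*36 = ((36/5)*(-64))*36 = -2304/5*36 = -82944/5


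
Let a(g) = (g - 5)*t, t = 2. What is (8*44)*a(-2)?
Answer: -4928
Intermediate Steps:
a(g) = -10 + 2*g (a(g) = (g - 5)*2 = (-5 + g)*2 = -10 + 2*g)
(8*44)*a(-2) = (8*44)*(-10 + 2*(-2)) = 352*(-10 - 4) = 352*(-14) = -4928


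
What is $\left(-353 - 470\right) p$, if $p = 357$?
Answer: $-293811$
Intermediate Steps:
$\left(-353 - 470\right) p = \left(-353 - 470\right) 357 = \left(-823\right) 357 = -293811$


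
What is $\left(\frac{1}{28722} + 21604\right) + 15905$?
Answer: $\frac{1077333499}{28722} \approx 37509.0$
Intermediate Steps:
$\left(\frac{1}{28722} + 21604\right) + 15905 = \frac{620510089}{28722} + 15905 = \frac{1077333499}{28722}$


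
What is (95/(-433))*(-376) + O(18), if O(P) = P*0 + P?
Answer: 43514/433 ≈ 100.49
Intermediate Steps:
O(P) = P (O(P) = 0 + P = P)
(95/(-433))*(-376) + O(18) = (95/(-433))*(-376) + 18 = (95*(-1/433))*(-376) + 18 = -95/433*(-376) + 18 = 35720/433 + 18 = 43514/433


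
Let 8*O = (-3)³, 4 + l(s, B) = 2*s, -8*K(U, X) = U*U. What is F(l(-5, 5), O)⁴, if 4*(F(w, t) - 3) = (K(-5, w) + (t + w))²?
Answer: 8936757492481/65536 ≈ 1.3636e+8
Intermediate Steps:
K(U, X) = -U²/8 (K(U, X) = -U*U/8 = -U²/8)
l(s, B) = -4 + 2*s
O = -27/8 (O = (⅛)*(-3)³ = (⅛)*(-27) = -27/8 ≈ -3.3750)
F(w, t) = 3 + (-25/8 + t + w)²/4 (F(w, t) = 3 + (-⅛*(-5)² + (t + w))²/4 = 3 + (-⅛*25 + (t + w))²/4 = 3 + (-25/8 + (t + w))²/4 = 3 + (-25/8 + t + w)²/4)
F(l(-5, 5), O)⁴ = (3 + (-25 + 8*(-27/8) + 8*(-4 + 2*(-5)))²/256)⁴ = (3 + (-25 - 27 + 8*(-4 - 10))²/256)⁴ = (3 + (-25 - 27 + 8*(-14))²/256)⁴ = (3 + (-25 - 27 - 112)²/256)⁴ = (3 + (1/256)*(-164)²)⁴ = (3 + (1/256)*26896)⁴ = (3 + 1681/16)⁴ = (1729/16)⁴ = 8936757492481/65536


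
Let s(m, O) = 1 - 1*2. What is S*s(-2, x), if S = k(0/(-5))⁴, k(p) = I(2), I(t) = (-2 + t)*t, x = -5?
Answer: 0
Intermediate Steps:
s(m, O) = -1 (s(m, O) = 1 - 2 = -1)
I(t) = t*(-2 + t)
k(p) = 0 (k(p) = 2*(-2 + 2) = 2*0 = 0)
S = 0 (S = 0⁴ = 0)
S*s(-2, x) = 0*(-1) = 0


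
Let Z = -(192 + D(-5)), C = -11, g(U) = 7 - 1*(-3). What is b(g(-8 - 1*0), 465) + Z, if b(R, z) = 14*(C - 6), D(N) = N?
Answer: -425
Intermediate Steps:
g(U) = 10 (g(U) = 7 + 3 = 10)
b(R, z) = -238 (b(R, z) = 14*(-11 - 6) = 14*(-17) = -238)
Z = -187 (Z = -(192 - 5) = -1*187 = -187)
b(g(-8 - 1*0), 465) + Z = -238 - 187 = -425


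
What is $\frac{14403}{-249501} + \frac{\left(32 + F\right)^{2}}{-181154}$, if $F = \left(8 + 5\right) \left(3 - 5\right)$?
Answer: $- \frac{436357183}{7533017359} \approx -0.057926$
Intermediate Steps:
$F = -26$ ($F = 13 \left(3 - 5\right) = 13 \left(-2\right) = -26$)
$\frac{14403}{-249501} + \frac{\left(32 + F\right)^{2}}{-181154} = \frac{14403}{-249501} + \frac{\left(32 - 26\right)^{2}}{-181154} = 14403 \left(- \frac{1}{249501}\right) + 6^{2} \left(- \frac{1}{181154}\right) = - \frac{4801}{83167} + 36 \left(- \frac{1}{181154}\right) = - \frac{4801}{83167} - \frac{18}{90577} = - \frac{436357183}{7533017359}$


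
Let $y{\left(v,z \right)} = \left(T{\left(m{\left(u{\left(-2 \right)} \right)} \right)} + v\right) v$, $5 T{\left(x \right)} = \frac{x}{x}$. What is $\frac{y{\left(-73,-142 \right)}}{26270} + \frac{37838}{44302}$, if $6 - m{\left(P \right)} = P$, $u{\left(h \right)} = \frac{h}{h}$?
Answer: $\frac{1536803511}{1454766925} \approx 1.0564$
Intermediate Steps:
$u{\left(h \right)} = 1$
$m{\left(P \right)} = 6 - P$
$T{\left(x \right)} = \frac{1}{5}$ ($T{\left(x \right)} = \frac{x \frac{1}{x}}{5} = \frac{1}{5} \cdot 1 = \frac{1}{5}$)
$y{\left(v,z \right)} = v \left(\frac{1}{5} + v\right)$ ($y{\left(v,z \right)} = \left(\frac{1}{5} + v\right) v = v \left(\frac{1}{5} + v\right)$)
$\frac{y{\left(-73,-142 \right)}}{26270} + \frac{37838}{44302} = \frac{\left(-73\right) \left(\frac{1}{5} - 73\right)}{26270} + \frac{37838}{44302} = \left(-73\right) \left(- \frac{364}{5}\right) \frac{1}{26270} + 37838 \cdot \frac{1}{44302} = \frac{26572}{5} \cdot \frac{1}{26270} + \frac{18919}{22151} = \frac{13286}{65675} + \frac{18919}{22151} = \frac{1536803511}{1454766925}$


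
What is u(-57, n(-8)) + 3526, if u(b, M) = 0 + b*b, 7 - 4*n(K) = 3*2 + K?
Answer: 6775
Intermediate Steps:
n(K) = ¼ - K/4 (n(K) = 7/4 - (3*2 + K)/4 = 7/4 - (6 + K)/4 = 7/4 + (-3/2 - K/4) = ¼ - K/4)
u(b, M) = b² (u(b, M) = 0 + b² = b²)
u(-57, n(-8)) + 3526 = (-57)² + 3526 = 3249 + 3526 = 6775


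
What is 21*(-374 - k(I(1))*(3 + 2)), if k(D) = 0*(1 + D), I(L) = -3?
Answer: -7854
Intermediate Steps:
k(D) = 0
21*(-374 - k(I(1))*(3 + 2)) = 21*(-374 - 0*(3 + 2)) = 21*(-374 - 0*5) = 21*(-374 - 1*0) = 21*(-374 + 0) = 21*(-374) = -7854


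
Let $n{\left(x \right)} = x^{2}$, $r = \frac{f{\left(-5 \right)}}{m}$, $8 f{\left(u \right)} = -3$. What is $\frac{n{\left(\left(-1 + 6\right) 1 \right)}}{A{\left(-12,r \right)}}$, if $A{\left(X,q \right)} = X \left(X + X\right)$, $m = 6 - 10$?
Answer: $\frac{25}{288} \approx 0.086806$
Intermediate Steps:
$m = -4$
$f{\left(u \right)} = - \frac{3}{8}$ ($f{\left(u \right)} = \frac{1}{8} \left(-3\right) = - \frac{3}{8}$)
$r = \frac{3}{32}$ ($r = - \frac{3}{8 \left(-4\right)} = \left(- \frac{3}{8}\right) \left(- \frac{1}{4}\right) = \frac{3}{32} \approx 0.09375$)
$A{\left(X,q \right)} = 2 X^{2}$ ($A{\left(X,q \right)} = X 2 X = 2 X^{2}$)
$\frac{n{\left(\left(-1 + 6\right) 1 \right)}}{A{\left(-12,r \right)}} = \frac{\left(\left(-1 + 6\right) 1\right)^{2}}{2 \left(-12\right)^{2}} = \frac{\left(5 \cdot 1\right)^{2}}{2 \cdot 144} = \frac{5^{2}}{288} = 25 \cdot \frac{1}{288} = \frac{25}{288}$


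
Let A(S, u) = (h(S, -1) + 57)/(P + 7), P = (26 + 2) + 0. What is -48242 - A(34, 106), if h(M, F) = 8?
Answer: -337707/7 ≈ -48244.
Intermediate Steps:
P = 28 (P = 28 + 0 = 28)
A(S, u) = 13/7 (A(S, u) = (8 + 57)/(28 + 7) = 65/35 = 65*(1/35) = 13/7)
-48242 - A(34, 106) = -48242 - 1*13/7 = -48242 - 13/7 = -337707/7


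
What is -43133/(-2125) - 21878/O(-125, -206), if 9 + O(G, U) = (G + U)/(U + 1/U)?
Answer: 1986460807101/666712375 ≈ 2979.5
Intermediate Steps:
O(G, U) = -9 + (G + U)/(U + 1/U)
-43133/(-2125) - 21878/O(-125, -206) = -43133/(-2125) - 21878*(1 + (-206)**2)/(-9 - 8*(-206)**2 - 125*(-206)) = -43133*(-1/2125) - 21878*(1 + 42436)/(-9 - 8*42436 + 25750) = 43133/2125 - 21878*42437/(-9 - 339488 + 25750) = 43133/2125 - 21878/((1/42437)*(-313747)) = 43133/2125 - 21878/(-313747/42437) = 43133/2125 - 21878*(-42437/313747) = 43133/2125 + 928436686/313747 = 1986460807101/666712375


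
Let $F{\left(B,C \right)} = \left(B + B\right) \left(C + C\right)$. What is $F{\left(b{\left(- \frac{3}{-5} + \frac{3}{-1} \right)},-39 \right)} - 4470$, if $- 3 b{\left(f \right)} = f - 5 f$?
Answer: $- \frac{19854}{5} \approx -3970.8$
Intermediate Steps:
$b{\left(f \right)} = \frac{4 f}{3}$ ($b{\left(f \right)} = - \frac{f - 5 f}{3} = - \frac{\left(-4\right) f}{3} = \frac{4 f}{3}$)
$F{\left(B,C \right)} = 4 B C$ ($F{\left(B,C \right)} = 2 B 2 C = 4 B C$)
$F{\left(b{\left(- \frac{3}{-5} + \frac{3}{-1} \right)},-39 \right)} - 4470 = 4 \frac{4 \left(- \frac{3}{-5} + \frac{3}{-1}\right)}{3} \left(-39\right) - 4470 = 4 \frac{4 \left(\left(-3\right) \left(- \frac{1}{5}\right) + 3 \left(-1\right)\right)}{3} \left(-39\right) - 4470 = 4 \frac{4 \left(\frac{3}{5} - 3\right)}{3} \left(-39\right) - 4470 = 4 \cdot \frac{4}{3} \left(- \frac{12}{5}\right) \left(-39\right) - 4470 = 4 \left(- \frac{16}{5}\right) \left(-39\right) - 4470 = \frac{2496}{5} - 4470 = - \frac{19854}{5}$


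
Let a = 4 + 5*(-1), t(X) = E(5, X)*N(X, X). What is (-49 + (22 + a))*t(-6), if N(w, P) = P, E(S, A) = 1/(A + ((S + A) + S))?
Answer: -84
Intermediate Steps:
E(S, A) = 1/(2*A + 2*S) (E(S, A) = 1/(A + ((A + S) + S)) = 1/(A + (A + 2*S)) = 1/(2*A + 2*S))
t(X) = X/(2*(5 + X)) (t(X) = (1/(2*(X + 5)))*X = (1/(2*(5 + X)))*X = X/(2*(5 + X)))
a = -1 (a = 4 - 5 = -1)
(-49 + (22 + a))*t(-6) = (-49 + (22 - 1))*((½)*(-6)/(5 - 6)) = (-49 + 21)*((½)*(-6)/(-1)) = -14*(-6)*(-1) = -28*3 = -84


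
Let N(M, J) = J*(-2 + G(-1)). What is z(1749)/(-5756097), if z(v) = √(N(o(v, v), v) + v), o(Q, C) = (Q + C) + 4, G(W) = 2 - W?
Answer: -√3498/5756097 ≈ -1.0275e-5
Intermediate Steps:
o(Q, C) = 4 + C + Q (o(Q, C) = (C + Q) + 4 = 4 + C + Q)
N(M, J) = J (N(M, J) = J*(-2 + (2 - 1*(-1))) = J*(-2 + (2 + 1)) = J*(-2 + 3) = J*1 = J)
z(v) = √2*√v (z(v) = √(v + v) = √(2*v) = √2*√v)
z(1749)/(-5756097) = (√2*√1749)/(-5756097) = √3498*(-1/5756097) = -√3498/5756097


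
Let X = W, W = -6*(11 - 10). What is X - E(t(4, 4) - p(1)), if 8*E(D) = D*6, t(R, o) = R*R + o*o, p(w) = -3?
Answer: -129/4 ≈ -32.250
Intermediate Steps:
W = -6 (W = -6*1 = -6)
X = -6
t(R, o) = R² + o²
E(D) = 3*D/4 (E(D) = (D*6)/8 = (6*D)/8 = 3*D/4)
X - E(t(4, 4) - p(1)) = -6 - 3*((4² + 4²) - 1*(-3))/4 = -6 - 3*((16 + 16) + 3)/4 = -6 - 3*(32 + 3)/4 = -6 - 3*35/4 = -6 - 1*105/4 = -6 - 105/4 = -129/4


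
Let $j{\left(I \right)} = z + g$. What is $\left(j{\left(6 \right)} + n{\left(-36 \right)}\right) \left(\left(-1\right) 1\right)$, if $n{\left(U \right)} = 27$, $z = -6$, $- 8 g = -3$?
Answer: $- \frac{171}{8} \approx -21.375$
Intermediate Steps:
$g = \frac{3}{8}$ ($g = \left(- \frac{1}{8}\right) \left(-3\right) = \frac{3}{8} \approx 0.375$)
$j{\left(I \right)} = - \frac{45}{8}$ ($j{\left(I \right)} = -6 + \frac{3}{8} = - \frac{45}{8}$)
$\left(j{\left(6 \right)} + n{\left(-36 \right)}\right) \left(\left(-1\right) 1\right) = \left(- \frac{45}{8} + 27\right) \left(\left(-1\right) 1\right) = \frac{171}{8} \left(-1\right) = - \frac{171}{8}$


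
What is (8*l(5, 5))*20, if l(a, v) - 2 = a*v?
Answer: 4320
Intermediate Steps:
l(a, v) = 2 + a*v
(8*l(5, 5))*20 = (8*(2 + 5*5))*20 = (8*(2 + 25))*20 = (8*27)*20 = 216*20 = 4320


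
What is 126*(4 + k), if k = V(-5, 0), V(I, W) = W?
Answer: 504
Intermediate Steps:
k = 0
126*(4 + k) = 126*(4 + 0) = 126*4 = 504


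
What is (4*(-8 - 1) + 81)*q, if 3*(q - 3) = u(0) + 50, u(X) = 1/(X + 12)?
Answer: 3545/4 ≈ 886.25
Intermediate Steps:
u(X) = 1/(12 + X)
q = 709/36 (q = 3 + (1/(12 + 0) + 50)/3 = 3 + (1/12 + 50)/3 = 3 + (1/3)*(601/12) = 3 + 601/36 = 709/36 ≈ 19.694)
(4*(-8 - 1) + 81)*q = (4*(-8 - 1) + 81)*(709/36) = (4*(-9) + 81)*(709/36) = (-36 + 81)*(709/36) = 45*(709/36) = 3545/4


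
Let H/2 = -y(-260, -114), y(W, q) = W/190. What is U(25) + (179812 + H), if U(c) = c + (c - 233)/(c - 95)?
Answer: 119595401/665 ≈ 1.7984e+5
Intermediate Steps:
y(W, q) = W/190 (y(W, q) = W*(1/190) = W/190)
U(c) = c + (-233 + c)/(-95 + c)
H = 52/19 (H = 2*(-(-260)/190) = 2*(-1*(-26/19)) = 2*(26/19) = 52/19 ≈ 2.7368)
U(25) + (179812 + H) = (-233 + 25² - 94*25)/(-95 + 25) + (179812 + 52/19) = (-233 + 625 - 2350)/(-70) + 3416480/19 = -1/70*(-1958) + 3416480/19 = 979/35 + 3416480/19 = 119595401/665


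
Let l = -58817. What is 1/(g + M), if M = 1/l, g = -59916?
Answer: -58817/3524079373 ≈ -1.6690e-5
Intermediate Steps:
M = -1/58817 (M = 1/(-58817) = -1/58817 ≈ -1.7002e-5)
1/(g + M) = 1/(-59916 - 1/58817) = 1/(-3524079373/58817) = -58817/3524079373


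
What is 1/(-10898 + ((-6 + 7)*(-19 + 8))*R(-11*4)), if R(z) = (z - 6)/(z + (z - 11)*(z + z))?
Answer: -218/2375739 ≈ -9.1761e-5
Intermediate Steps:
R(z) = (-6 + z)/(z + 2*z*(-11 + z)) (R(z) = (-6 + z)/(z + (-11 + z)*(2*z)) = (-6 + z)/(z + 2*z*(-11 + z)))
1/(-10898 + ((-6 + 7)*(-19 + 8))*R(-11*4)) = 1/(-10898 + ((-6 + 7)*(-19 + 8))*((-6 - 11*4)/(((-11*4))*(-21 + 2*(-11*4))))) = 1/(-10898 + (1*(-11))*((-6 - 44)/((-44)*(-21 + 2*(-44))))) = 1/(-10898 - (-1)*(-50)/(4*(-21 - 88))) = 1/(-10898 - (-1)*(-50)/(4*(-109))) = 1/(-10898 - (-1)*(-1)*(-50)/(4*109)) = 1/(-10898 - 11*(-25/2398)) = 1/(-10898 + 25/218) = 1/(-2375739/218) = -218/2375739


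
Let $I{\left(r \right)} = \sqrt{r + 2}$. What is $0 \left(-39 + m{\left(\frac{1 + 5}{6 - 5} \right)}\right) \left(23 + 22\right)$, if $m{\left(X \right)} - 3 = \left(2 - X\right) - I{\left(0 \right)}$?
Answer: $0$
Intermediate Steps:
$I{\left(r \right)} = \sqrt{2 + r}$
$m{\left(X \right)} = 5 - X - \sqrt{2}$ ($m{\left(X \right)} = 3 - \left(-2 + X + \sqrt{2 + 0}\right) = 3 - \left(-2 + X + \sqrt{2}\right) = 5 - X - \sqrt{2}$)
$0 \left(-39 + m{\left(\frac{1 + 5}{6 - 5} \right)}\right) \left(23 + 22\right) = 0 \left(-39 - \left(-5 + \sqrt{2} + \frac{1 + 5}{6 - 5}\right)\right) \left(23 + 22\right) = 0 \left(-39 - \left(-5 + 6 + \sqrt{2}\right)\right) 45 = 0 \left(-39 - \left(1 + \sqrt{2}\right)\right) 45 = 0 \left(-40 - \sqrt{2}\right) 45 = 0 \left(-1800 - 45 \sqrt{2}\right) = 0$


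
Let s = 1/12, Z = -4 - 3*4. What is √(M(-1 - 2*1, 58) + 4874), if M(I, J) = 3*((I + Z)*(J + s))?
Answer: 13*√37/2 ≈ 39.538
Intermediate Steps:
Z = -16 (Z = -4 - 12 = -16)
s = 1/12 ≈ 0.083333
M(I, J) = 3*(-16 + I)*(1/12 + J) (M(I, J) = 3*((I - 16)*(J + 1/12)) = 3*((-16 + I)*(1/12 + J)) = 3*(-16 + I)*(1/12 + J))
√(M(-1 - 2*1, 58) + 4874) = √((-4 - 48*58 + (-1 - 2*1)/4 + 3*(-1 - 2*1)*58) + 4874) = √((-4 - 2784 + (-1 - 2)/4 + 3*(-1 - 2)*58) + 4874) = √((-4 - 2784 + (¼)*(-3) + 3*(-3)*58) + 4874) = √((-4 - 2784 - ¾ - 522) + 4874) = √(-13243/4 + 4874) = √(6253/4) = 13*√37/2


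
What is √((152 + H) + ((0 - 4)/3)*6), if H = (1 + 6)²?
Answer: √193 ≈ 13.892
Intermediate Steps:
H = 49 (H = 7² = 49)
√((152 + H) + ((0 - 4)/3)*6) = √((152 + 49) + ((0 - 4)/3)*6) = √(201 + ((⅓)*(-4))*6) = √(201 - 4/3*6) = √(201 - 8) = √193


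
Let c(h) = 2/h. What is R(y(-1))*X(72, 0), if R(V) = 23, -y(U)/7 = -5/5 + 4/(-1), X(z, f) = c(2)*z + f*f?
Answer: 1656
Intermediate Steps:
X(z, f) = z + f**2 (X(z, f) = (2/2)*z + f*f = (2*(1/2))*z + f**2 = 1*z + f**2 = z + f**2)
y(U) = 35 (y(U) = -7*(-5/5 + 4/(-1)) = -7*(-5*1/5 + 4*(-1)) = -7*(-1 - 4) = -7*(-5) = 35)
R(y(-1))*X(72, 0) = 23*(72 + 0**2) = 23*(72 + 0) = 23*72 = 1656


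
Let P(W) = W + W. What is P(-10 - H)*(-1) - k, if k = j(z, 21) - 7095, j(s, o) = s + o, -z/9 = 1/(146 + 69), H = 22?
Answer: 1534679/215 ≈ 7138.0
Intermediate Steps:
P(W) = 2*W
z = -9/215 (z = -9/(146 + 69) = -9/215 ≈ -0.041860)
j(s, o) = o + s
k = -1520919/215 (k = (21 - 9/215) - 7095 = 4506/215 - 7095 = -1520919/215 ≈ -7074.0)
P(-10 - H)*(-1) - k = (2*(-10 - 1*22))*(-1) - 1*(-1520919/215) = (2*(-10 - 22))*(-1) + 1520919/215 = (2*(-32))*(-1) + 1520919/215 = -64*(-1) + 1520919/215 = 64 + 1520919/215 = 1534679/215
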